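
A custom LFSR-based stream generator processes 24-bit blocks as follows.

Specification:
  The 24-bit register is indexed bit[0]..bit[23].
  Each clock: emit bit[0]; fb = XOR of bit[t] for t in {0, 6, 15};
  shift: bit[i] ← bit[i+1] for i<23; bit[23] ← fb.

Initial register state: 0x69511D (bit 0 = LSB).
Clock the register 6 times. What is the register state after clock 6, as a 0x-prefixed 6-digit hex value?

0x2DA544

reg_0 = 0x69511D
clock 1: out=1, reg = 0xB4A88E
clock 2: out=0, reg = 0xDA5447
clock 3: out=1, reg = 0x6D2A23
clock 4: out=1, reg = 0xB69511
clock 5: out=1, reg = 0x5B4A88
clock 6: out=0, reg = 0x2DA544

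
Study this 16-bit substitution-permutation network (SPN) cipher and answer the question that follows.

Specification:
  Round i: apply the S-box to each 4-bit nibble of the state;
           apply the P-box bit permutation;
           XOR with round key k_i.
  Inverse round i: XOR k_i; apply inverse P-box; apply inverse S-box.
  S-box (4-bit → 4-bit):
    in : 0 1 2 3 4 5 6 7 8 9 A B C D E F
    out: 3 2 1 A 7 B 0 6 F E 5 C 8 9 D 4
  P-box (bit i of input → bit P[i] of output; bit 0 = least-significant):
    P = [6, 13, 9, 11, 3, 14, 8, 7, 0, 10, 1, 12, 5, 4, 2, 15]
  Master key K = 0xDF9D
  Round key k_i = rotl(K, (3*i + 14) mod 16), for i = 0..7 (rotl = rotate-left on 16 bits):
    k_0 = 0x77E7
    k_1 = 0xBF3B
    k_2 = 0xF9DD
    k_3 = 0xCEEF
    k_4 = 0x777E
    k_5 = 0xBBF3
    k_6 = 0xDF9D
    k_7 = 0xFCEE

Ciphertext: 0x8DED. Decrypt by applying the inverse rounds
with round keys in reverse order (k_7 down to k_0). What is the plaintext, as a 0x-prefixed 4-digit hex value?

0x86D0

s_0 = ciphertext = 0x8DED
s_1 = InvRound(s_0, k_7) = 0x6E71
s_2 = InvRound(s_1, k_6) = 0xECE0
s_3 = InvRound(s_2, k_5) = 0x187F
s_4 = InvRound(s_3, k_4) = 0x6079
s_5 = InvRound(s_4, k_3) = 0x97C9
s_6 = InvRound(s_5, k_2) = 0x7119
s_7 = InvRound(s_6, k_1) = 0xD71B
s_8 = InvRound(s_7, k_0) = 0x86D0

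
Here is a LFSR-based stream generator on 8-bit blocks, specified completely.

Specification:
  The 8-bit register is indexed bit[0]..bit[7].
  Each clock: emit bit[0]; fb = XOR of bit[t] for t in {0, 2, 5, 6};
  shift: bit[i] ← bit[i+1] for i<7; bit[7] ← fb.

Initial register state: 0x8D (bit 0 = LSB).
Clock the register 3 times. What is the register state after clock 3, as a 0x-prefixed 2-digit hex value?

0x11

reg_0 = 0x8D
clock 1: out=1, reg = 0x46
clock 2: out=0, reg = 0x23
clock 3: out=1, reg = 0x11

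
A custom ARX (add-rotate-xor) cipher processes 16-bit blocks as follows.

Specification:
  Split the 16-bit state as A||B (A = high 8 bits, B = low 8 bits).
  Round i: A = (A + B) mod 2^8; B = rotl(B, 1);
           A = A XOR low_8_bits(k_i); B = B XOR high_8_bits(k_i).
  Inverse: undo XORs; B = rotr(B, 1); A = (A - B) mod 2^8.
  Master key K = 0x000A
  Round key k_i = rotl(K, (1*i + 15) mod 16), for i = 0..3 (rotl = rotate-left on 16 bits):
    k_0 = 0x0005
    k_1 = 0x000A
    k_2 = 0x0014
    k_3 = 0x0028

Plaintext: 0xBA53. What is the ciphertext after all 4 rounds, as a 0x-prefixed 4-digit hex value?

0x5735

s_0 = plaintext = 0xBA53
s_1 = Round(s_0, k_0) = 0x08A6
s_2 = Round(s_1, k_1) = 0xA44D
s_3 = Round(s_2, k_2) = 0xE59A
s_4 = Round(s_3, k_3) = 0x5735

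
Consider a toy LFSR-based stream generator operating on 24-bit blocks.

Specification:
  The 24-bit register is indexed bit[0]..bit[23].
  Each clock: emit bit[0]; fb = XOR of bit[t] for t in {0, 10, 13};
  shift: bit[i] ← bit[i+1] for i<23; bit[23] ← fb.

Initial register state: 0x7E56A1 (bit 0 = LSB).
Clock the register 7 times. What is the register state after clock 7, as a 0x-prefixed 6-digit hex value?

reg_0 = 0x7E56A1
clock 1: out=1, reg = 0x3F2B50
clock 2: out=0, reg = 0x9F95A8
clock 3: out=0, reg = 0xCFCAD4
clock 4: out=0, reg = 0x67E56A
clock 5: out=0, reg = 0x33F2B5
clock 6: out=1, reg = 0x19F95A
clock 7: out=0, reg = 0x8CFCAD

0x8CFCAD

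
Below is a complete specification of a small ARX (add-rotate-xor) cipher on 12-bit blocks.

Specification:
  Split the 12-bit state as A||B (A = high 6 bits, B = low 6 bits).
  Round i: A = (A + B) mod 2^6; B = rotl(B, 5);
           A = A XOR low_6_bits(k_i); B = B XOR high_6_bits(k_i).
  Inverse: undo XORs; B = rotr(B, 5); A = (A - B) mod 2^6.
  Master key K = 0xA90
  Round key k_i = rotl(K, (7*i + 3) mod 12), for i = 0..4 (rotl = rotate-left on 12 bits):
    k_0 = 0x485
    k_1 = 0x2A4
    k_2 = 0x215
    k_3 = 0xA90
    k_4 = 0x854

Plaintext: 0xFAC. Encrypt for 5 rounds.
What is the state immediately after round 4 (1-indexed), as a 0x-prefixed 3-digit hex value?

0x1AC

s_0 = plaintext = 0xFAC
s_1 = Round(s_0, k_0) = 0xBC4
s_2 = Round(s_1, k_1) = 0x5C8
s_3 = Round(s_2, k_2) = 0x28C
s_4 = Round(s_3, k_3) = 0x1AC
s_5 = Round(s_4, k_4) = 0x9B7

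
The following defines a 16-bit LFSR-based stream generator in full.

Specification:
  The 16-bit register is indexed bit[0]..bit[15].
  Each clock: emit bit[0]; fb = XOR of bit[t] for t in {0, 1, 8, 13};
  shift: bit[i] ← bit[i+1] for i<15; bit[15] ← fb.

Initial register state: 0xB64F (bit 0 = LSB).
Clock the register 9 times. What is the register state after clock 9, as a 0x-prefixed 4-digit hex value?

0x61DB

reg_0 = 0xB64F
clock 1: out=1, reg = 0xDB27
clock 2: out=1, reg = 0xED93
clock 3: out=1, reg = 0x76C9
clock 4: out=1, reg = 0x3B64
clock 5: out=0, reg = 0x1DB2
clock 6: out=0, reg = 0x0ED9
clock 7: out=1, reg = 0x876C
clock 8: out=0, reg = 0xC3B6
clock 9: out=0, reg = 0x61DB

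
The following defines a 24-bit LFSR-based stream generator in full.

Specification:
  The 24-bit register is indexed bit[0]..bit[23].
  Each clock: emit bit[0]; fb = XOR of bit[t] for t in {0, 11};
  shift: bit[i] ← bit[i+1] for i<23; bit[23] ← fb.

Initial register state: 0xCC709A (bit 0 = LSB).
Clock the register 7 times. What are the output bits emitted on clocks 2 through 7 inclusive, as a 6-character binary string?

reg_0 = 0xCC709A
clock 1: out=0, reg = 0x66384D
clock 2: out=1, reg = 0x331C26
clock 3: out=0, reg = 0x998E13
clock 4: out=1, reg = 0x4CC709
clock 5: out=1, reg = 0xA66384
clock 6: out=0, reg = 0x5331C2
clock 7: out=0, reg = 0x2998E1

101100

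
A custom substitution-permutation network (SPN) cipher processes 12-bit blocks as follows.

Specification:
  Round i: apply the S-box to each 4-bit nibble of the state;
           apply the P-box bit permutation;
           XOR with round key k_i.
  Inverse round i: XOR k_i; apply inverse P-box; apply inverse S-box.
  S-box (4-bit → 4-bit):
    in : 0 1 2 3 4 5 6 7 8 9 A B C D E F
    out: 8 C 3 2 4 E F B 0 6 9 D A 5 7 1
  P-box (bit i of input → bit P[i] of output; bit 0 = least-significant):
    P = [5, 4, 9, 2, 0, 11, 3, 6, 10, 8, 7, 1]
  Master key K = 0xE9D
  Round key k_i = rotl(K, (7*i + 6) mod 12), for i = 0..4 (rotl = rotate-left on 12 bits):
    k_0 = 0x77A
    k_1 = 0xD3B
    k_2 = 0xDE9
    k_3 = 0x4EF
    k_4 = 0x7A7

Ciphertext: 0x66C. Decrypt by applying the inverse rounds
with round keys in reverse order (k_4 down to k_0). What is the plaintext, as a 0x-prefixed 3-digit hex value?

s_0 = ciphertext = 0x66C
s_1 = InvRound(s_0, k_4) = 0x5B8
s_2 = InvRound(s_1, k_3) = 0xCAC
s_3 = InvRound(s_2, k_2) = 0x3A0
s_4 = InvRound(s_3, k_1) = 0xBE9
s_5 = InvRound(s_4, k_0) = 0xB23

0xB23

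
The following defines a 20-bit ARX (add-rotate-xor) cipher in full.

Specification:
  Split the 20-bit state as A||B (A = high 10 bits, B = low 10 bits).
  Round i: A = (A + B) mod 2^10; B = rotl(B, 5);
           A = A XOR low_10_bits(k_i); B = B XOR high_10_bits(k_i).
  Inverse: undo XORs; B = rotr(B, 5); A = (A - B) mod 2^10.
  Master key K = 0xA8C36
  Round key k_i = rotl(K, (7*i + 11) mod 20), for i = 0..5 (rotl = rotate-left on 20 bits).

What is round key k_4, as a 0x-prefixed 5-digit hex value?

K = 0xA8C36
k_0 = rotl(K, (7*0+11) mod 20) = rotl(K, 11) = 0x1B546
k_1 = rotl(K, (7*1+11) mod 20) = rotl(K, 18) = 0xAA30D
k_2 = rotl(K, (7*2+11) mod 20) = rotl(K, 5) = 0x186D5
k_3 = rotl(K, (7*3+11) mod 20) = rotl(K, 12) = 0x36A8C
k_4 = rotl(K, (7*4+11) mod 20) = rotl(K, 19) = 0x5461B

0x5461B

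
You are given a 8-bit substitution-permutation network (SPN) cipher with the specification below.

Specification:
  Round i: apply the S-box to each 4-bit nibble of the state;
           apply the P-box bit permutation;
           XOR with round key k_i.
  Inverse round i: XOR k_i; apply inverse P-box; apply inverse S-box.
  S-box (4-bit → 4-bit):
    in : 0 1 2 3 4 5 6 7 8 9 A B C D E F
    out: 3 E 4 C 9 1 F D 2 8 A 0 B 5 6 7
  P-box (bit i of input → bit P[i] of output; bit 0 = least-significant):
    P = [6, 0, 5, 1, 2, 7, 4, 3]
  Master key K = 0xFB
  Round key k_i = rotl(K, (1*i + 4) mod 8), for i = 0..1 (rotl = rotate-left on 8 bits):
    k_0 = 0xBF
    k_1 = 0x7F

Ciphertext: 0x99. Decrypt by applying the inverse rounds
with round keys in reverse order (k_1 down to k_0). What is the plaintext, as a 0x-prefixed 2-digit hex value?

s_0 = ciphertext = 0x99
s_1 = InvRound(s_0, k_1) = 0x07
s_2 = InvRound(s_1, k_0) = 0x12

0x12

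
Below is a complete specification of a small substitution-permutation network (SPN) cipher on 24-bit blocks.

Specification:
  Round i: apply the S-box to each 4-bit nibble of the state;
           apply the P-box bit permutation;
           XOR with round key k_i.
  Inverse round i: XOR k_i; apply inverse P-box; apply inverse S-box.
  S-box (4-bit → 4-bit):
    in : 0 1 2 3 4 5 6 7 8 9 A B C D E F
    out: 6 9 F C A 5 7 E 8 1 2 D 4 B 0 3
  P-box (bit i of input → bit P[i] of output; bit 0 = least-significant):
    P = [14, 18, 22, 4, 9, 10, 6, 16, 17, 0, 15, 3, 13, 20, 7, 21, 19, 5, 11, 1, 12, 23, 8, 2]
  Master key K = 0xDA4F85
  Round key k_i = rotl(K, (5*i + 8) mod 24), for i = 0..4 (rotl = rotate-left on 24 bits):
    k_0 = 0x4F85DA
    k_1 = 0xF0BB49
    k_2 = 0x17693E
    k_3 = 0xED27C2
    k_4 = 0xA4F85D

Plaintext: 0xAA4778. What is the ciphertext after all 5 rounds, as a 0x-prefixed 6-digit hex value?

0xEA7D25

s_0 = plaintext = 0xAA4778
s_1 = Round(s_0, k_0) = 0xFE01A3
s_2 = Round(s_1, k_1) = 0x22AFD1
s_3 = Round(s_2, k_2) = 0x8C3609
s_4 = Round(s_3, k_3) = 0xCFEB07
s_5 = Round(s_4, k_4) = 0xEA7D25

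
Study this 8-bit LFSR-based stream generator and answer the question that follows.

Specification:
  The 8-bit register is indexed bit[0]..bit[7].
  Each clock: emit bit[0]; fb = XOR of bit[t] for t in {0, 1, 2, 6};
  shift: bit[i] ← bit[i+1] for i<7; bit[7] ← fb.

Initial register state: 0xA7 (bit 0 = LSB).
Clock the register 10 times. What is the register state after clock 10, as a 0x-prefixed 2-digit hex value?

0x74

reg_0 = 0xA7
clock 1: out=1, reg = 0xD3
clock 2: out=1, reg = 0xE9
clock 3: out=1, reg = 0x74
clock 4: out=0, reg = 0x3A
clock 5: out=0, reg = 0x9D
clock 6: out=1, reg = 0x4E
clock 7: out=0, reg = 0xA7
clock 8: out=1, reg = 0xD3
clock 9: out=1, reg = 0xE9
clock 10: out=1, reg = 0x74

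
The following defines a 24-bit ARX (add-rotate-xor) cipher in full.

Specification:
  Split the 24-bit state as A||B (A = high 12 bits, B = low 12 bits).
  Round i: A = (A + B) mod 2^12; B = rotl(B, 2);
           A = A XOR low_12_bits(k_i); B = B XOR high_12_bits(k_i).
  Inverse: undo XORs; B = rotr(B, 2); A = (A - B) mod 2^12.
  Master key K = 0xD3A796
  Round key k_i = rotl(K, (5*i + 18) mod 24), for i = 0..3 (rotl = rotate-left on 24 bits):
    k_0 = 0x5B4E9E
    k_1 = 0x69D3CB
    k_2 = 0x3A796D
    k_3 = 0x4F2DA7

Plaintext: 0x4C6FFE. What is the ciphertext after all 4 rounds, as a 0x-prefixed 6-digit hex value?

0x637051

s_0 = plaintext = 0x4C6FFE
s_1 = Round(s_0, k_0) = 0xA5AA4F
s_2 = Round(s_1, k_1) = 0x762FA3
s_3 = Round(s_2, k_2) = 0xE68D28
s_4 = Round(s_3, k_3) = 0x637051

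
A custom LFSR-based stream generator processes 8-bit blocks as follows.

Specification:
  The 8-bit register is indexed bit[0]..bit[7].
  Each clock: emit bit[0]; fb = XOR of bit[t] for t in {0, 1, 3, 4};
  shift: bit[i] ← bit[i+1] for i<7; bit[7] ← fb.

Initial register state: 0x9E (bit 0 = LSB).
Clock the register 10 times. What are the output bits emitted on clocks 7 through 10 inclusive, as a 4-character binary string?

reg_0 = 0x9E
clock 1: out=0, reg = 0xCF
clock 2: out=1, reg = 0xE7
clock 3: out=1, reg = 0x73
clock 4: out=1, reg = 0xB9
clock 5: out=1, reg = 0xDC
clock 6: out=0, reg = 0x6E
clock 7: out=0, reg = 0x37
clock 8: out=1, reg = 0x9B
clock 9: out=1, reg = 0x4D
clock 10: out=1, reg = 0x26

0111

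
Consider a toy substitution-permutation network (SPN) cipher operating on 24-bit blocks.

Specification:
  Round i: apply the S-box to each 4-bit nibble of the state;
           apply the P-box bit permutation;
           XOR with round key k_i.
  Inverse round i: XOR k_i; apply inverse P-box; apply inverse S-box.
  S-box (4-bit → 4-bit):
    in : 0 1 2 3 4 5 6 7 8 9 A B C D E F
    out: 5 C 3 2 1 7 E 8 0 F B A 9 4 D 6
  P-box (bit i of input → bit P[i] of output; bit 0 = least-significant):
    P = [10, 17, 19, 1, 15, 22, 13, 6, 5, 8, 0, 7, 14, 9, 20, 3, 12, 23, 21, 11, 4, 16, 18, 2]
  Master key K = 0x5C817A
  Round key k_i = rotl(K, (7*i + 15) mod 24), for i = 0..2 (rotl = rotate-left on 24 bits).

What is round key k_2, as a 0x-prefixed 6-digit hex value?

K = 0x5C817A
k_0 = rotl(K, (7*0+15) mod 24) = rotl(K, 15) = 0xBD2E40
k_1 = rotl(K, (7*1+15) mod 24) = rotl(K, 22) = 0x97205E
k_2 = rotl(K, (7*2+15) mod 24) = rotl(K, 5) = 0x902F4B

0x902F4B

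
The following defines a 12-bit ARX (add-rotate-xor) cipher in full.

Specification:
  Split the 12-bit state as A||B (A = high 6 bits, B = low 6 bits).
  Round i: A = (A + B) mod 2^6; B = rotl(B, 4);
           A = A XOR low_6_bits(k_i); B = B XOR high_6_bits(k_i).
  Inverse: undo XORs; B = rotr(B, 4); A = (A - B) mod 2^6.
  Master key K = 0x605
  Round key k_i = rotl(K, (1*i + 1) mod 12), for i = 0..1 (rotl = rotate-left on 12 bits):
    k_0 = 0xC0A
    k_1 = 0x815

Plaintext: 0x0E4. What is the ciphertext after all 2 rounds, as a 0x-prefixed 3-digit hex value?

0xCFE

s_0 = plaintext = 0x0E4
s_1 = Round(s_0, k_0) = 0xB79
s_2 = Round(s_1, k_1) = 0xCFE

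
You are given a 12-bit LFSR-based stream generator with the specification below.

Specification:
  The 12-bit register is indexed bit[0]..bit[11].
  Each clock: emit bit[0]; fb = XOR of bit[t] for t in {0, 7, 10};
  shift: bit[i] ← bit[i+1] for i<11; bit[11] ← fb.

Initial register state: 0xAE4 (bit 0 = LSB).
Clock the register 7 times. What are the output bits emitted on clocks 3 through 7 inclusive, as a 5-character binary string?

reg_0 = 0xAE4
clock 1: out=0, reg = 0xD72
clock 2: out=0, reg = 0xEB9
clock 3: out=1, reg = 0xF5C
clock 4: out=0, reg = 0xFAE
clock 5: out=0, reg = 0x7D7
clock 6: out=1, reg = 0xBEB
clock 7: out=1, reg = 0x5F5

10011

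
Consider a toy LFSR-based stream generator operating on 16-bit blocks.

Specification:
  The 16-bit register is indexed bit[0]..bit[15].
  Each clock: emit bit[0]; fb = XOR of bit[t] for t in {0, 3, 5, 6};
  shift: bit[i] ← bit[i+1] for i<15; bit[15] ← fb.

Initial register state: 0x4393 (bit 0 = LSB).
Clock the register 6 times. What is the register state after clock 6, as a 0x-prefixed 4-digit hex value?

reg_0 = 0x4393
clock 1: out=1, reg = 0xA1C9
clock 2: out=1, reg = 0xD0E4
clock 3: out=0, reg = 0x6872
clock 4: out=0, reg = 0x3439
clock 5: out=1, reg = 0x9A1C
clock 6: out=0, reg = 0xCD0E

0xCD0E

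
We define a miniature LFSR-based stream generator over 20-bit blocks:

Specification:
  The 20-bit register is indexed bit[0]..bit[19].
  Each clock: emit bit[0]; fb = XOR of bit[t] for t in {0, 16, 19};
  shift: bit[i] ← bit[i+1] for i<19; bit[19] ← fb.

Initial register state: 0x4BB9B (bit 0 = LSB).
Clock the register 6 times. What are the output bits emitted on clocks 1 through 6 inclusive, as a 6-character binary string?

reg_0 = 0x4BB9B
clock 1: out=1, reg = 0xA5DCD
clock 2: out=1, reg = 0x52EE6
clock 3: out=0, reg = 0xA9773
clock 4: out=1, reg = 0x54BB9
clock 5: out=1, reg = 0x2A5DC
clock 6: out=0, reg = 0x152EE

110110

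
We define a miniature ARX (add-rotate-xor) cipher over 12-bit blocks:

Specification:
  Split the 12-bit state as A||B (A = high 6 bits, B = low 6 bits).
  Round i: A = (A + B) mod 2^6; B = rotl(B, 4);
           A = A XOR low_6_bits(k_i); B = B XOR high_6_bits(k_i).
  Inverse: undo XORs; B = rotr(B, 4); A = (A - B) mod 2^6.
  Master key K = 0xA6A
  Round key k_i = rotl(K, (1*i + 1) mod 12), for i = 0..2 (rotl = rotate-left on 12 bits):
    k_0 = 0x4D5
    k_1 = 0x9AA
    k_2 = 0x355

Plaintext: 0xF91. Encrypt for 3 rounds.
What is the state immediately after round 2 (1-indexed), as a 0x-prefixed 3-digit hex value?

s_0 = plaintext = 0xF91
s_1 = Round(s_0, k_0) = 0x687
s_2 = Round(s_1, k_1) = 0x2D7
s_3 = Round(s_2, k_2) = 0xDF8

0x2D7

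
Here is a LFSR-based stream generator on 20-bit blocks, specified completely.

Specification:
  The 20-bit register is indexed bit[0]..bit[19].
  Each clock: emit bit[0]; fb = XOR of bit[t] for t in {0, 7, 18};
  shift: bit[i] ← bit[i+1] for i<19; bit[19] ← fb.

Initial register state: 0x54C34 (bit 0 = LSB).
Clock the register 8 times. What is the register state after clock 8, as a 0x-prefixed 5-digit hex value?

0x8954C

reg_0 = 0x54C34
clock 1: out=0, reg = 0xAA61A
clock 2: out=0, reg = 0x5530D
clock 3: out=1, reg = 0x2A986
clock 4: out=0, reg = 0x954C3
clock 5: out=1, reg = 0x4AA61
clock 6: out=1, reg = 0x25530
clock 7: out=0, reg = 0x12A98
clock 8: out=0, reg = 0x8954C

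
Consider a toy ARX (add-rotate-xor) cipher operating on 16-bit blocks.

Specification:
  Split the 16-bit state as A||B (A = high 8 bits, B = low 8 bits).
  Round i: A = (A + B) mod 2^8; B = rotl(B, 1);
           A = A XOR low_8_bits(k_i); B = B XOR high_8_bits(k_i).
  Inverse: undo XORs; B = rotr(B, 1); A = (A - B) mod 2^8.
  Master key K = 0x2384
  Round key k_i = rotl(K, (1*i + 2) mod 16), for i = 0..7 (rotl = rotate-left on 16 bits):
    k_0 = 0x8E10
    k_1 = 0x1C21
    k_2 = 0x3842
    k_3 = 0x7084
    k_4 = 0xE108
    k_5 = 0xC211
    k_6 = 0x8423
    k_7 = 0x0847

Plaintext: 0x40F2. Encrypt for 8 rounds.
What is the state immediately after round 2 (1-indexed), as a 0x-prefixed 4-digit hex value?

0xACCA

s_0 = plaintext = 0x40F2
s_1 = Round(s_0, k_0) = 0x226B
s_2 = Round(s_1, k_1) = 0xACCA
s_3 = Round(s_2, k_2) = 0x34AD
s_4 = Round(s_3, k_3) = 0x652B
s_5 = Round(s_4, k_4) = 0x98B7
s_6 = Round(s_5, k_5) = 0x5EAD
s_7 = Round(s_6, k_6) = 0x28DF
s_8 = Round(s_7, k_7) = 0x40B7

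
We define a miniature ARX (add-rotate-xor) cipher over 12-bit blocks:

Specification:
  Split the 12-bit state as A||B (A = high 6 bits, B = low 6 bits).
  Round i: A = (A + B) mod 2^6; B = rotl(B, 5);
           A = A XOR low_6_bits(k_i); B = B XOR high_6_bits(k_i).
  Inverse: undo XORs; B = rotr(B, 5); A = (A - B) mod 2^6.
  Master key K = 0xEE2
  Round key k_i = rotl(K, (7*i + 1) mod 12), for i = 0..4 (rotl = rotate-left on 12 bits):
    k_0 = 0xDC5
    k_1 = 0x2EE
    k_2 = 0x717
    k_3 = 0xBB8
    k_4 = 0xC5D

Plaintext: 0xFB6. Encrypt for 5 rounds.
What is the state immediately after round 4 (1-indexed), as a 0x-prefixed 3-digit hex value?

s_0 = plaintext = 0xFB6
s_1 = Round(s_0, k_0) = 0xC6C
s_2 = Round(s_1, k_1) = 0xCDD
s_3 = Round(s_2, k_2) = 0x1F2
s_4 = Round(s_3, k_3) = 0x077
s_5 = Round(s_4, k_4) = 0x94A

0x077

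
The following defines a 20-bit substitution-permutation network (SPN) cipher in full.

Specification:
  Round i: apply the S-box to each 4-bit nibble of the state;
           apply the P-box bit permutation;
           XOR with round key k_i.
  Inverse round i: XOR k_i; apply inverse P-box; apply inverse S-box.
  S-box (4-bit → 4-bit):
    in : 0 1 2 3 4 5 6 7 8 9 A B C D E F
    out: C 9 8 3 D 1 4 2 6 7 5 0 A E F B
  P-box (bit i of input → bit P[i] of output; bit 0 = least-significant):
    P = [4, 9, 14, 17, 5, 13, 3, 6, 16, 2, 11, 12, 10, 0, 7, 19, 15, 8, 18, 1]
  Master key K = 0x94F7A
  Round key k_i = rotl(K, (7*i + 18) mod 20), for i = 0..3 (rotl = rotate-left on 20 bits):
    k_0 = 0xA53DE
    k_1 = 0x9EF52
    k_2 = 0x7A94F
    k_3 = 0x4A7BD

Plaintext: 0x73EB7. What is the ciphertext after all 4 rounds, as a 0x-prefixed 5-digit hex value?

s_0 = plaintext = 0x73EB7
s_1 = Round(s_0, k_0) = 0xB4CDB
s_2 = Round(s_1, k_1) = 0x1DB9E
s_3 = Round(s_2, k_2) = 0xD4BF4
s_4 = Round(s_3, k_3) = 0xAC24F

0xAC24F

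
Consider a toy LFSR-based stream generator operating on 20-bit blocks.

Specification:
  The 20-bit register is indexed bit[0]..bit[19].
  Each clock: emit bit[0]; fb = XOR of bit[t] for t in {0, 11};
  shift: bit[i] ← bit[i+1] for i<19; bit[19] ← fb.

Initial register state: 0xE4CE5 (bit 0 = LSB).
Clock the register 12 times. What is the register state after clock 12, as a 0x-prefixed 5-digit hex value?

0x52CE4

reg_0 = 0xE4CE5
clock 1: out=1, reg = 0x72672
clock 2: out=0, reg = 0x39339
clock 3: out=1, reg = 0x9C99C
clock 4: out=0, reg = 0xCE4CE
clock 5: out=0, reg = 0x67267
clock 6: out=1, reg = 0xB3933
clock 7: out=1, reg = 0x59C99
clock 8: out=1, reg = 0x2CE4C
clock 9: out=0, reg = 0x96726
clock 10: out=0, reg = 0x4B393
clock 11: out=1, reg = 0xA59C9
clock 12: out=1, reg = 0x52CE4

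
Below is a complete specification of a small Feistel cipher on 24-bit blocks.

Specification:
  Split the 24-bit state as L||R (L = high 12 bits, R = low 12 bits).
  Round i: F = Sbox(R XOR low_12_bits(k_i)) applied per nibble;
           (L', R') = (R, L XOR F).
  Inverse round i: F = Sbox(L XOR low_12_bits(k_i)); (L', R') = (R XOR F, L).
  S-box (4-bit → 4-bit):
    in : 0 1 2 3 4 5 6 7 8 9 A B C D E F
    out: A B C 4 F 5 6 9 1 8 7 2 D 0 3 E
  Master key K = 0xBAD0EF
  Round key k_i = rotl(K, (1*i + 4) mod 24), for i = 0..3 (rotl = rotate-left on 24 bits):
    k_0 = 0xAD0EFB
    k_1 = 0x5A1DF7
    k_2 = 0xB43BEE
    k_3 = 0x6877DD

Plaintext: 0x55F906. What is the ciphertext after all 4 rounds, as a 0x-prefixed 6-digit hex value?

0x4076F0

s_0 = plaintext = 0x55F906
s_1 = Round(s_0, k_0) = 0x906CBF
s_2 = Round(s_1, k_1) = 0xCBF2F7
s_3 = Round(s_2, k_2) = 0x2F7407
s_4 = Round(s_3, k_3) = 0x4076F0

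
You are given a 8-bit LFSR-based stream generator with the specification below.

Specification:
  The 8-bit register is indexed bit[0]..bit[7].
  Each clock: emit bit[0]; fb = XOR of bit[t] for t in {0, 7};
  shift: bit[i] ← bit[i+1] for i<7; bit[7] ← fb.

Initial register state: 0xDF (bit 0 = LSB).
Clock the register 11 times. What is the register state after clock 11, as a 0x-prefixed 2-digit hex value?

0xC9

reg_0 = 0xDF
clock 1: out=1, reg = 0x6F
clock 2: out=1, reg = 0xB7
clock 3: out=1, reg = 0x5B
clock 4: out=1, reg = 0xAD
clock 5: out=1, reg = 0x56
clock 6: out=0, reg = 0x2B
clock 7: out=1, reg = 0x95
clock 8: out=1, reg = 0x4A
clock 9: out=0, reg = 0x25
clock 10: out=1, reg = 0x92
clock 11: out=0, reg = 0xC9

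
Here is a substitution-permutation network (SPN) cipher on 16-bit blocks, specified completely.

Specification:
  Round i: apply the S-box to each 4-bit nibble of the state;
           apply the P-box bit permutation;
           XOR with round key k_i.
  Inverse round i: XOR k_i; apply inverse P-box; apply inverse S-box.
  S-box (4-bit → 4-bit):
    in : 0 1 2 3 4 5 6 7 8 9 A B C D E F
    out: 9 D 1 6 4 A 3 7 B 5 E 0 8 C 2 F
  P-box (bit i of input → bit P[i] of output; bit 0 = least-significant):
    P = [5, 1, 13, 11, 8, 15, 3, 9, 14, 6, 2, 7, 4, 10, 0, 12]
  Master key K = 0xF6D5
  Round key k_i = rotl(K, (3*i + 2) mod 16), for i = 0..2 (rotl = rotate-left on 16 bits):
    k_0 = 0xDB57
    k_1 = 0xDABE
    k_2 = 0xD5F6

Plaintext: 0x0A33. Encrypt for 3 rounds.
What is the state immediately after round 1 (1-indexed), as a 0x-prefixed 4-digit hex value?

s_0 = plaintext = 0x0A33
s_1 = Round(s_0, k_0) = 0x6B89
s_2 = Round(s_1, k_1) = 0x7D8E
s_3 = Round(s_2, k_2) = 0x5261

0x6B89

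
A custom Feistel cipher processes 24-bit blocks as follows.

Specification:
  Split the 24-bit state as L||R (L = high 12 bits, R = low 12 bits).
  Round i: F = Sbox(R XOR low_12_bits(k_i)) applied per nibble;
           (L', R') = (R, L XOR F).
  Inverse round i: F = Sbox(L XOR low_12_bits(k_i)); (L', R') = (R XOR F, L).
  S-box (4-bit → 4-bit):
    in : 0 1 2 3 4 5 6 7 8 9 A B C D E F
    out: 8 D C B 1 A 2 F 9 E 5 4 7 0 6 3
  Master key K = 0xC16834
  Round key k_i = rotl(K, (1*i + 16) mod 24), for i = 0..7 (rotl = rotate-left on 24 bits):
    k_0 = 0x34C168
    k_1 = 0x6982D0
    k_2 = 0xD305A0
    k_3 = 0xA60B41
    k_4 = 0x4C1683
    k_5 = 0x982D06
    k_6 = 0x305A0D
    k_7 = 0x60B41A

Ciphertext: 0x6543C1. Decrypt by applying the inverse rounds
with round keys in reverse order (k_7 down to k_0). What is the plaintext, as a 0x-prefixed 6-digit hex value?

0x381A9D

s_0 = ciphertext = 0x6543C1
s_1 = InvRound(s_0, k_7) = 0xFD7654
s_2 = InvRound(s_1, k_6) = 0xC51FD7
s_3 = InvRound(s_2, k_5) = 0x278C51
s_4 = InvRound(s_3, k_4) = 0xD65278
s_5 = InvRound(s_4, k_3) = 0x0B9D65
s_6 = InvRound(s_5, k_2) = 0x7BB0B9
s_7 = InvRound(s_6, k_1) = 0xA9D7BB
s_8 = InvRound(s_7, k_0) = 0x381A9D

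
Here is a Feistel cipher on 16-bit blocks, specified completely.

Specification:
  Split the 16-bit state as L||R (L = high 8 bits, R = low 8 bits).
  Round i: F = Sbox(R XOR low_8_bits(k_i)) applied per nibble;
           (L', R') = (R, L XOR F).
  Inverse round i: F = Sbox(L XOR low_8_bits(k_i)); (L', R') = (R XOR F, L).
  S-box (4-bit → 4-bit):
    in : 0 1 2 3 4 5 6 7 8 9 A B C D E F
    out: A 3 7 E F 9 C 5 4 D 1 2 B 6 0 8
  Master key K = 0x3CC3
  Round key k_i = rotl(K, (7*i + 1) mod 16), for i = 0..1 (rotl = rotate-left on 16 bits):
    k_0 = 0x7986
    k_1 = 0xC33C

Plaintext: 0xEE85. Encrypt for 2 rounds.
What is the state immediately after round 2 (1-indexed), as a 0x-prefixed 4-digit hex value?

s_0 = plaintext = 0xEE85
s_1 = Round(s_0, k_0) = 0x8540
s_2 = Round(s_1, k_1) = 0x40DE

0x40DE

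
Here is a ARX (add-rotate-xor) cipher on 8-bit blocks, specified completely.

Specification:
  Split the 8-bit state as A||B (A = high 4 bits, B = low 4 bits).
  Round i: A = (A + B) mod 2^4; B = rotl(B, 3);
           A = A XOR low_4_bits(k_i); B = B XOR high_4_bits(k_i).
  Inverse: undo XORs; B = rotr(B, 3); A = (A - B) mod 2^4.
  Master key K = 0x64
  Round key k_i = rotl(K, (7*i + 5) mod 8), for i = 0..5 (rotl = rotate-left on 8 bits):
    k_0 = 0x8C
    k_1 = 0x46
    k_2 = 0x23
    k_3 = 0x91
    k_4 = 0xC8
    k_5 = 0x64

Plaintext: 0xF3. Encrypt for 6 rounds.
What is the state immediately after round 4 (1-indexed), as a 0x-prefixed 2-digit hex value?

0xBB

s_0 = plaintext = 0xF3
s_1 = Round(s_0, k_0) = 0xE1
s_2 = Round(s_1, k_1) = 0x9C
s_3 = Round(s_2, k_2) = 0x64
s_4 = Round(s_3, k_3) = 0xBB
s_5 = Round(s_4, k_4) = 0xE1
s_6 = Round(s_5, k_5) = 0xBE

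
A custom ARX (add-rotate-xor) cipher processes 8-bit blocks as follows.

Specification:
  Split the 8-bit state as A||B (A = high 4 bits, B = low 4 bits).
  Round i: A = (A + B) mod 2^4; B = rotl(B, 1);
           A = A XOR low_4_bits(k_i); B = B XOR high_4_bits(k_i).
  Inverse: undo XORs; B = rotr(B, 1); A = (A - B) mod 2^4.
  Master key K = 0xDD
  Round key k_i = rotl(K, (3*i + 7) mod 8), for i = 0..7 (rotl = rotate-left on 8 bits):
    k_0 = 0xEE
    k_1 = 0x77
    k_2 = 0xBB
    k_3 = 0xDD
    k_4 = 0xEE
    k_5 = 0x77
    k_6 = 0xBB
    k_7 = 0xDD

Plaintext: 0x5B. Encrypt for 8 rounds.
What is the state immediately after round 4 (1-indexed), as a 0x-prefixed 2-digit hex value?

s_0 = plaintext = 0x5B
s_1 = Round(s_0, k_0) = 0xE9
s_2 = Round(s_1, k_1) = 0x04
s_3 = Round(s_2, k_2) = 0xF3
s_4 = Round(s_3, k_3) = 0xFB
s_5 = Round(s_4, k_4) = 0x49
s_6 = Round(s_5, k_5) = 0xA4
s_7 = Round(s_6, k_6) = 0x53
s_8 = Round(s_7, k_7) = 0x5B

0xFB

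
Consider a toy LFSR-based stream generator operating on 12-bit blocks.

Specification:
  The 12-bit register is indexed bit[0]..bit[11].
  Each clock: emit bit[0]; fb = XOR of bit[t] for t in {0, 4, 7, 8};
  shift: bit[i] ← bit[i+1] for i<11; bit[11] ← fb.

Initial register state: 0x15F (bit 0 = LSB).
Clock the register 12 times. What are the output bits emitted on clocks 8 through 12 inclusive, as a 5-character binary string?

01000

reg_0 = 0x15F
clock 1: out=1, reg = 0x8AF
clock 2: out=1, reg = 0x457
clock 3: out=1, reg = 0x22B
clock 4: out=1, reg = 0x915
clock 5: out=1, reg = 0xC8A
clock 6: out=0, reg = 0xE45
clock 7: out=1, reg = 0xF22
clock 8: out=0, reg = 0xF91
clock 9: out=1, reg = 0x7C8
clock 10: out=0, reg = 0x3E4
clock 11: out=0, reg = 0x1F2
clock 12: out=0, reg = 0x8F9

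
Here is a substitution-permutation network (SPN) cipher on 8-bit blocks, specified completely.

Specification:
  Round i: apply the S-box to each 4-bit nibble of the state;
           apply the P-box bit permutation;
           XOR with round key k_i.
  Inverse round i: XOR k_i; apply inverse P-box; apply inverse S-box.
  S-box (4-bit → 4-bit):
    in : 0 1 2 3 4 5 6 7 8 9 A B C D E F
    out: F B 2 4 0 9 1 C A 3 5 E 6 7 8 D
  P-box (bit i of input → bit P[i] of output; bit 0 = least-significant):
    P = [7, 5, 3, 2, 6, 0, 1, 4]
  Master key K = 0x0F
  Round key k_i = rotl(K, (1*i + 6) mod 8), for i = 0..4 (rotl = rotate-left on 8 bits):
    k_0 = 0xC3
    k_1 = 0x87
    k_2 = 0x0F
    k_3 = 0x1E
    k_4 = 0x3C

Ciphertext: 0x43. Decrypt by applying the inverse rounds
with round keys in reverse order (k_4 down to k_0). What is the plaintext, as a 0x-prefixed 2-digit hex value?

0xAD

s_0 = ciphertext = 0x43
s_1 = InvRound(s_0, k_4) = 0x0B
s_2 = InvRound(s_1, k_3) = 0x8E
s_3 = InvRound(s_2, k_2) = 0x26
s_4 = InvRound(s_3, k_1) = 0x29
s_5 = InvRound(s_4, k_0) = 0xAD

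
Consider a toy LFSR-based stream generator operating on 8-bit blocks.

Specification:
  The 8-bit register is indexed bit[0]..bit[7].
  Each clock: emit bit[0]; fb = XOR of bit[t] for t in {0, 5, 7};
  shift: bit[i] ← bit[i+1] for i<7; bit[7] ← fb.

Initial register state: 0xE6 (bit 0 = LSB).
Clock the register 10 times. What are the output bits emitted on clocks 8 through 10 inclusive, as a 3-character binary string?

reg_0 = 0xE6
clock 1: out=0, reg = 0x73
clock 2: out=1, reg = 0x39
clock 3: out=1, reg = 0x1C
clock 4: out=0, reg = 0x0E
clock 5: out=0, reg = 0x07
clock 6: out=1, reg = 0x83
clock 7: out=1, reg = 0x41
clock 8: out=1, reg = 0xA0
clock 9: out=0, reg = 0x50
clock 10: out=0, reg = 0x28

100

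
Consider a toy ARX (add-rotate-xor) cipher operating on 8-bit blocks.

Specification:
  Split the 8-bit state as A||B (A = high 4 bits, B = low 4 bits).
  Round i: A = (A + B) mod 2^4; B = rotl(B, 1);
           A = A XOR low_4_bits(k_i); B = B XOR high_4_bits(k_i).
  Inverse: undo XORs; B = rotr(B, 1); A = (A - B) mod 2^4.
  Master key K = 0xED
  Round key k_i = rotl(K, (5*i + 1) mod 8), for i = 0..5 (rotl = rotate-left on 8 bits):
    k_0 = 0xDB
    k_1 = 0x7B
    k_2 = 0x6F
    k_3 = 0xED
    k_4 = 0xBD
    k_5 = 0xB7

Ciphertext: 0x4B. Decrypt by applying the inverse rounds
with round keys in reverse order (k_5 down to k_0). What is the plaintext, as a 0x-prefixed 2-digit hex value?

s_0 = ciphertext = 0x4B
s_1 = InvRound(s_0, k_5) = 0x30
s_2 = InvRound(s_1, k_4) = 0x1D
s_3 = InvRound(s_2, k_3) = 0x39
s_4 = InvRound(s_3, k_2) = 0xDF
s_5 = InvRound(s_4, k_1) = 0x24
s_6 = InvRound(s_5, k_0) = 0xDC

0xDC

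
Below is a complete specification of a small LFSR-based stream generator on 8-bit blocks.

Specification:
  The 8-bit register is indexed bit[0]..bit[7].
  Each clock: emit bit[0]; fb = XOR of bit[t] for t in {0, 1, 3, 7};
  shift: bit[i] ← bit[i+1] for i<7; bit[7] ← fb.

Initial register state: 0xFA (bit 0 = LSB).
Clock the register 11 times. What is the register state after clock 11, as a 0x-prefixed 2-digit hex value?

reg_0 = 0xFA
clock 1: out=0, reg = 0xFD
clock 2: out=1, reg = 0xFE
clock 3: out=0, reg = 0xFF
clock 4: out=1, reg = 0x7F
clock 5: out=1, reg = 0xBF
clock 6: out=1, reg = 0x5F
clock 7: out=1, reg = 0xAF
clock 8: out=1, reg = 0x57
clock 9: out=1, reg = 0x2B
clock 10: out=1, reg = 0x95
clock 11: out=1, reg = 0x4A

0x4A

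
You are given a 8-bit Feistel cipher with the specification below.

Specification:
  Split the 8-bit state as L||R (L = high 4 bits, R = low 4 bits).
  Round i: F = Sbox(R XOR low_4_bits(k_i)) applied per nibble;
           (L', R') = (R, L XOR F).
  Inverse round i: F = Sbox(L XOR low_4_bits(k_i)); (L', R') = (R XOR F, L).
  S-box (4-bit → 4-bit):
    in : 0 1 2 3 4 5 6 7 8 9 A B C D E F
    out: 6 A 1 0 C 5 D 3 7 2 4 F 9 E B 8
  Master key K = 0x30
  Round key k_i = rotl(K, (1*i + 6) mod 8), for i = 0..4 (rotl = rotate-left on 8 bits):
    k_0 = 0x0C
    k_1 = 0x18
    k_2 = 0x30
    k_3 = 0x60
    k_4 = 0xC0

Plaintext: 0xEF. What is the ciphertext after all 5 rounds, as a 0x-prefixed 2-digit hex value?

0xAB

s_0 = plaintext = 0xEF
s_1 = Round(s_0, k_0) = 0xFE
s_2 = Round(s_1, k_1) = 0xE2
s_3 = Round(s_2, k_2) = 0x2F
s_4 = Round(s_3, k_3) = 0xFA
s_5 = Round(s_4, k_4) = 0xAB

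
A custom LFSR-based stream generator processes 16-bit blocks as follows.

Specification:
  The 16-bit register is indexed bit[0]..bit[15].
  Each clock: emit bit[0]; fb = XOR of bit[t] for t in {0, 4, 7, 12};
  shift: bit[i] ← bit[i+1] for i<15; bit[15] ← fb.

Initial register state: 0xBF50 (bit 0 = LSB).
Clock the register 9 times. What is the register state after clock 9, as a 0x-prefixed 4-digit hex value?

reg_0 = 0xBF50
clock 1: out=0, reg = 0x5FA8
clock 2: out=0, reg = 0x2FD4
clock 3: out=0, reg = 0x17EA
clock 4: out=0, reg = 0x0BF5
clock 5: out=1, reg = 0x85FA
clock 6: out=0, reg = 0x42FD
clock 7: out=1, reg = 0xA17E
clock 8: out=0, reg = 0xD0BF
clock 9: out=1, reg = 0x685F

0x685F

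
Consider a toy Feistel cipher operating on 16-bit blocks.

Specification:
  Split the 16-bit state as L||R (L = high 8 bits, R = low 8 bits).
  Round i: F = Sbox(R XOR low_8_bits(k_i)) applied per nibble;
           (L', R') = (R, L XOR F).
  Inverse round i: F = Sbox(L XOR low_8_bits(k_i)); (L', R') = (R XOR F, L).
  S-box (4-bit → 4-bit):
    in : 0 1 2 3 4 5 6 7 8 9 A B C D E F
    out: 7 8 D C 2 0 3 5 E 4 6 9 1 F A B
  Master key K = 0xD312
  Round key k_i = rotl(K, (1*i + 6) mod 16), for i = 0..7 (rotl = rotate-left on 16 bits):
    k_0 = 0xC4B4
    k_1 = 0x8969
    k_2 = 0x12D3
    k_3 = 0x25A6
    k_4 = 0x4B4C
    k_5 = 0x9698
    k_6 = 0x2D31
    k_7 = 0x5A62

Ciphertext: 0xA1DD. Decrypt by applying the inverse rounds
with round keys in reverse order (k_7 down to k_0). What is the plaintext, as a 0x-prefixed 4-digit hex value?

s_0 = ciphertext = 0xA1DD
s_1 = InvRound(s_0, k_7) = 0xC1A1
s_2 = InvRound(s_1, k_6) = 0x16C1
s_3 = InvRound(s_2, k_5) = 0x2B16
s_4 = InvRound(s_3, k_4) = 0x232B
s_5 = InvRound(s_4, k_3) = 0xCB23
s_6 = InvRound(s_5, k_2) = 0xADCB
s_7 = InvRound(s_6, k_1) = 0xD9AD
s_8 = InvRound(s_7, k_0) = 0x92D9

0x92D9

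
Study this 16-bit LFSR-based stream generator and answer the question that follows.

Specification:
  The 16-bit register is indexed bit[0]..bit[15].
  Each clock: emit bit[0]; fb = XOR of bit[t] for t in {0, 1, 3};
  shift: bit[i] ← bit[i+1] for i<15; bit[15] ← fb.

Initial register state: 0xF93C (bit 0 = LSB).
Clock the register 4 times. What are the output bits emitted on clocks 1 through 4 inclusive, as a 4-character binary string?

reg_0 = 0xF93C
clock 1: out=0, reg = 0xFC9E
clock 2: out=0, reg = 0x7E4F
clock 3: out=1, reg = 0xBF27
clock 4: out=1, reg = 0x5F93

0011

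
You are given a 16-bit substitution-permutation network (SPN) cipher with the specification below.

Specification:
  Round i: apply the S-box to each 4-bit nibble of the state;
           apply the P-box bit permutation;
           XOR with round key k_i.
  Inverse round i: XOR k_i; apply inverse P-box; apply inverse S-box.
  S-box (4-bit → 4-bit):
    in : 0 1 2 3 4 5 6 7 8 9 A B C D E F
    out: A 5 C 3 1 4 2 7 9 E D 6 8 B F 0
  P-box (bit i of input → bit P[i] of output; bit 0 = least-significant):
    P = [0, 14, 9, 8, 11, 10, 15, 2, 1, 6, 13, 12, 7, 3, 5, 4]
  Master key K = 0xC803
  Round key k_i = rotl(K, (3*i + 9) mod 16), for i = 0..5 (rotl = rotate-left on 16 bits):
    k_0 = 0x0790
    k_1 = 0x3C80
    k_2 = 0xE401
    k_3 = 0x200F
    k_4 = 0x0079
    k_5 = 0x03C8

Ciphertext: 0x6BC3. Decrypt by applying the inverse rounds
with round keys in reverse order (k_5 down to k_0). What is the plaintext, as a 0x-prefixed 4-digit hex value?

0x33F0

s_0 = ciphertext = 0x6BC3
s_1 = InvRound(s_0, k_5) = 0x6143
s_2 = InvRound(s_1, k_4) = 0x91F0
s_3 = InvRound(s_2, k_3) = 0xEE28
s_4 = InvRound(s_3, k_2) = 0xBF41
s_5 = InvRound(s_4, k_1) = 0x465A
s_6 = InvRound(s_5, k_0) = 0x33F0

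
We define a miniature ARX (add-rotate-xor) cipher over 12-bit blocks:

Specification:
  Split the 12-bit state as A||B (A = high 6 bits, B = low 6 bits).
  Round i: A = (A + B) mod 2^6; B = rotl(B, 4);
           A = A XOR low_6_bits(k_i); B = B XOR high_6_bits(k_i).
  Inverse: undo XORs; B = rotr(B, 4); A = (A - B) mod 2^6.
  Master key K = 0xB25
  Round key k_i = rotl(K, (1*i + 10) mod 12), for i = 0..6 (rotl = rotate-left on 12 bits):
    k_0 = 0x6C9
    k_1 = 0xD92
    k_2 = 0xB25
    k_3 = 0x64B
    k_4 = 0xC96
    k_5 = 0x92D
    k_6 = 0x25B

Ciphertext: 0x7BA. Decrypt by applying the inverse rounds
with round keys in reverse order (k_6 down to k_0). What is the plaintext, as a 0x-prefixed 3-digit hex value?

s_0 = ciphertext = 0x7BA
s_1 = InvRound(s_0, k_6) = 0xD8F
s_2 = InvRound(s_1, k_5) = 0xB6E
s_3 = InvRound(s_2, k_4) = 0x2B1
s_4 = InvRound(s_3, k_3) = 0x7E2
s_5 = InvRound(s_4, k_2) = 0x0B8
s_6 = InvRound(s_5, k_1) = 0x638
s_7 = InvRound(s_6, k_0) = 0x0CE

0x0CE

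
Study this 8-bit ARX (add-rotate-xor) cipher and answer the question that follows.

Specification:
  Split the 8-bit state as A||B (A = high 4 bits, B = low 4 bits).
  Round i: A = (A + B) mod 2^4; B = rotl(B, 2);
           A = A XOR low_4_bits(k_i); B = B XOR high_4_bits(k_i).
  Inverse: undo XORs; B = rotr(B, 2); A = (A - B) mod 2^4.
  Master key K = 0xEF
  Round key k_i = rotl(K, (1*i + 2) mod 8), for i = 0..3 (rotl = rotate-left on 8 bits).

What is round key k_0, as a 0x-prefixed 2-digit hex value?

K = 0xEF
k_0 = rotl(K, (1*0+2) mod 8) = rotl(K, 2) = 0xBF

0xBF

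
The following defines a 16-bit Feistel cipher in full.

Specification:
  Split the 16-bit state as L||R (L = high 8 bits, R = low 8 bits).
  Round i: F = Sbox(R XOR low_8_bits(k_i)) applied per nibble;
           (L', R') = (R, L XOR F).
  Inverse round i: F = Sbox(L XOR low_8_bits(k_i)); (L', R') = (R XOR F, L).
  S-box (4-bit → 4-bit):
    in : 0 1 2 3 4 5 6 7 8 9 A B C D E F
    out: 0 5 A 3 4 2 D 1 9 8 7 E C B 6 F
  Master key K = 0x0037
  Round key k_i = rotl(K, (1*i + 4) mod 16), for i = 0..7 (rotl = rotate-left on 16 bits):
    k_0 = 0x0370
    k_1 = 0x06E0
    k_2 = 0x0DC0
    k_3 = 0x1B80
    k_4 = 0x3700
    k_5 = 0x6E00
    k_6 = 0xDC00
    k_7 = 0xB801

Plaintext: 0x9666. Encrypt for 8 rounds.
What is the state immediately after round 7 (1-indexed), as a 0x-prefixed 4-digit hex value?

s_0 = plaintext = 0x9666
s_1 = Round(s_0, k_0) = 0x66CB
s_2 = Round(s_1, k_1) = 0xCBC8
s_3 = Round(s_2, k_2) = 0xC8C2
s_4 = Round(s_3, k_3) = 0xC282
s_5 = Round(s_4, k_4) = 0x8258
s_6 = Round(s_5, k_5) = 0x58AB
s_7 = Round(s_6, k_6) = 0xAB26
s_8 = Round(s_7, k_7) = 0x260A

0xAB26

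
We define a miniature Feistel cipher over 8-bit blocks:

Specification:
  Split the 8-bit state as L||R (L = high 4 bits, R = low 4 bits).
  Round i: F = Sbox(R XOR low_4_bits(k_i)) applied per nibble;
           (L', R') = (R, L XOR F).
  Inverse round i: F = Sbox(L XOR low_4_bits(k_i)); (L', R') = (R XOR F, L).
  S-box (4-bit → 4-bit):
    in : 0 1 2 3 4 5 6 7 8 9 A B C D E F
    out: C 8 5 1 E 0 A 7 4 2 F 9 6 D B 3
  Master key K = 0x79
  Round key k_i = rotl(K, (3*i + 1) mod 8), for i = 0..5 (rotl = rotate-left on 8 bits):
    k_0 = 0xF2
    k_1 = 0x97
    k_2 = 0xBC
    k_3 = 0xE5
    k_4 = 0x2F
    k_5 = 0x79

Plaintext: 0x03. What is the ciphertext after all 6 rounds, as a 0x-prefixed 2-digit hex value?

0x44

s_0 = plaintext = 0x03
s_1 = Round(s_0, k_0) = 0x38
s_2 = Round(s_1, k_1) = 0x80
s_3 = Round(s_2, k_2) = 0x0E
s_4 = Round(s_3, k_3) = 0xE9
s_5 = Round(s_4, k_4) = 0x94
s_6 = Round(s_5, k_5) = 0x44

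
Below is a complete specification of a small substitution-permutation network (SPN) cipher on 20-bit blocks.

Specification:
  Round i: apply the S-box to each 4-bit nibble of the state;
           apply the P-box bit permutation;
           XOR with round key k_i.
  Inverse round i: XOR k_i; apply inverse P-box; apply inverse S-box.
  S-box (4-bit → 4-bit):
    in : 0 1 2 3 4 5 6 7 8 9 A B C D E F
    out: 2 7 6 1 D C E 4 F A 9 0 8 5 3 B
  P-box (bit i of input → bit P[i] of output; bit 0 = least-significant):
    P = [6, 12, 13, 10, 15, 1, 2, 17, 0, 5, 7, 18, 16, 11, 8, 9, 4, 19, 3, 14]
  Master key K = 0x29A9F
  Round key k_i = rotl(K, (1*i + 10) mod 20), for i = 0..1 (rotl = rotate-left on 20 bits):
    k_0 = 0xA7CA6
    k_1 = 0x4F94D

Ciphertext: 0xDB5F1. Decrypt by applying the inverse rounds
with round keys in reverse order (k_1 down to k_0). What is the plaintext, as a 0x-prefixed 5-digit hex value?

s_0 = ciphertext = 0xDB5F1
s_1 = InvRound(s_0, k_1) = 0x8E27C
s_2 = InvRound(s_1, k_0) = 0xD97FF

0xD97FF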